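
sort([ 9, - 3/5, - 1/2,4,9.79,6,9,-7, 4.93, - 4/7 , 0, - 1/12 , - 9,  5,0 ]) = [ - 9,  -  7, - 3/5, - 4/7, - 1/2,-1/12,0,0,4,4.93, 5,6, 9,9,9.79]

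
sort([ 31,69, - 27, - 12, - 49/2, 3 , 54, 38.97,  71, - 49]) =[ - 49, - 27, - 49/2,-12,3, 31,38.97, 54, 69, 71]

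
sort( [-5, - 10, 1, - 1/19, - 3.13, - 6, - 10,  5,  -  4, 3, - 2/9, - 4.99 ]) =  [ - 10,- 10, - 6, - 5, - 4.99, - 4,  -  3.13, - 2/9, -1/19, 1, 3, 5]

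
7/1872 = 7/1872=0.00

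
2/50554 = 1/25277 = 0.00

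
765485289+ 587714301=1353199590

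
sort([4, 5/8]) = [ 5/8,4] 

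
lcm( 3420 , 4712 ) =212040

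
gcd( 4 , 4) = 4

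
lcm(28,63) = 252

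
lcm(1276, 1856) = 20416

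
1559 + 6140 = 7699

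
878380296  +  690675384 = 1569055680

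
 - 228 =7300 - 7528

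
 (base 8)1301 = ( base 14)385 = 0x2c1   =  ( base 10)705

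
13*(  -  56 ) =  -728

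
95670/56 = 47835/28 = 1708.39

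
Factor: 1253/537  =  3^( - 1 )* 7^1 = 7/3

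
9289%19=17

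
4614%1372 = 498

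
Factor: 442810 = 2^1 * 5^1*44281^1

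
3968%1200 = 368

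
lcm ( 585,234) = 1170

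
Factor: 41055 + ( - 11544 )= 29511 = 3^3 * 1093^1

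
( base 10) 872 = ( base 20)23c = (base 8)1550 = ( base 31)S4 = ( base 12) 608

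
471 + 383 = 854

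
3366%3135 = 231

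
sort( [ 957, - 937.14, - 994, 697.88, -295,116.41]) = [ - 994, - 937.14,-295,116.41 , 697.88 , 957 ]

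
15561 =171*91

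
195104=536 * 364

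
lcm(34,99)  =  3366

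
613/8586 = 613/8586 = 0.07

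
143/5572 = 143/5572 = 0.03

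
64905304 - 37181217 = 27724087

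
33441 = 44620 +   -  11179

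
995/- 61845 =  - 199/12369 = - 0.02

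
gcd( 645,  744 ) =3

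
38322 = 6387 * 6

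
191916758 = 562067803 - 370151045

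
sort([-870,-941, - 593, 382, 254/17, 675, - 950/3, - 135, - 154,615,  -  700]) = [ - 941, - 870, - 700, - 593 , - 950/3, - 154, - 135,254/17, 382, 615,  675 ] 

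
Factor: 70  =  2^1*5^1 * 7^1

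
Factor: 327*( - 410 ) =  - 134070 = - 2^1 * 3^1*5^1*41^1  *  109^1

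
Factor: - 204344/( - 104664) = 3^( - 1)*7^ ( - 1)*41^1 = 41/21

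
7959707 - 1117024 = 6842683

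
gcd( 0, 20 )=20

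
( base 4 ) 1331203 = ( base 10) 8035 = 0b1111101100011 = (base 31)8b6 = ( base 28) A6R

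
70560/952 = 1260/17=74.12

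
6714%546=162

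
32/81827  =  32/81827 =0.00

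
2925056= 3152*928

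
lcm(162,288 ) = 2592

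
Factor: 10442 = 2^1*23^1*227^1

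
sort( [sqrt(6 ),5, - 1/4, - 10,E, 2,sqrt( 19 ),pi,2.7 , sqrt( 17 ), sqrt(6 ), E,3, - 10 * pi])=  [ - 10*pi, - 10, - 1/4,  2, sqrt(6 ),sqrt(6),2.7, E, E, 3,pi,sqrt(17 ) , sqrt(19),5 ] 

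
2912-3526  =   - 614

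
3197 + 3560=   6757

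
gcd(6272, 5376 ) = 896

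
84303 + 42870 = 127173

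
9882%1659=1587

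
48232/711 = 67 + 595/711 = 67.84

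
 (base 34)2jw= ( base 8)5656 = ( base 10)2990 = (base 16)bae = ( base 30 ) 39K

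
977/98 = 9 + 95/98 = 9.97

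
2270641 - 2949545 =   -  678904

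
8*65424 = 523392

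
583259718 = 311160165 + 272099553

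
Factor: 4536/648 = 7^1 =7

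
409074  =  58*7053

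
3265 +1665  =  4930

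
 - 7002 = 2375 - 9377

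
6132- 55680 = -49548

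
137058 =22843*6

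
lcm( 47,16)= 752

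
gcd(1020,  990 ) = 30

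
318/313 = 318/313  =  1.02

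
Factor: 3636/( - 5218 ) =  - 1818/2609  =  - 2^1  *  3^2*101^1*2609^( - 1)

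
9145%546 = 409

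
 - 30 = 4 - 34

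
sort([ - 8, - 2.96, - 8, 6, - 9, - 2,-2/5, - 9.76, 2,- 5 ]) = [ - 9.76,-9, - 8 ,  -  8,-5,-2.96,-2, - 2/5, 2,6] 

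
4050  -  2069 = 1981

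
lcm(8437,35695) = 464035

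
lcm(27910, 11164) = 55820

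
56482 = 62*911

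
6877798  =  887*7754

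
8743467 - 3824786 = 4918681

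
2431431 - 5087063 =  - 2655632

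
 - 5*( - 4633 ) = 23165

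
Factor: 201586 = 2^1*7^2*11^2*17^1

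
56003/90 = 622+23/90 = 622.26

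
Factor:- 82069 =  - 13^1*59^1*107^1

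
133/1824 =7/96 = 0.07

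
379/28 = 13 + 15/28= 13.54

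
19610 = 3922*5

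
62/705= 62/705 = 0.09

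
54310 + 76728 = 131038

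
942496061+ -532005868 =410490193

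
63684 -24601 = 39083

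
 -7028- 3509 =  - 10537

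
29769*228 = 6787332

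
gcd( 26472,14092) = 4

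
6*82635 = 495810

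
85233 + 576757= 661990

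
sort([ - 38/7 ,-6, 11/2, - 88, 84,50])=[ - 88, - 6, - 38/7, 11/2, 50,84 ] 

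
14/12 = 7/6  =  1.17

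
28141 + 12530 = 40671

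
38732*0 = 0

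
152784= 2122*72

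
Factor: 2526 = 2^1*3^1*421^1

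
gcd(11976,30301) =1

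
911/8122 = 911/8122=0.11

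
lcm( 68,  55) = 3740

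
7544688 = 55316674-47771986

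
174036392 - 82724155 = 91312237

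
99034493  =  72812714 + 26221779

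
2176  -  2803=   -  627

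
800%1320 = 800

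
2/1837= 2/1837 = 0.00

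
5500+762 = 6262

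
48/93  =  16/31=0.52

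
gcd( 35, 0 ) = 35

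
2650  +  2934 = 5584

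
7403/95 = 77+88/95 =77.93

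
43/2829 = 43/2829 = 0.02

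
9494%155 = 39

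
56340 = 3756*15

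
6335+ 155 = 6490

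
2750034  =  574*4791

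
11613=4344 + 7269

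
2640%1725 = 915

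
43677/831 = 52+155/277=52.56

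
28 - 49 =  - 21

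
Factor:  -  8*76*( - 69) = 41952 = 2^5*3^1*19^1*23^1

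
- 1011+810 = -201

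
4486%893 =21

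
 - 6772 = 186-6958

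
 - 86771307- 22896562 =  -109667869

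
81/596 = 81/596 = 0.14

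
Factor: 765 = 3^2* 5^1*17^1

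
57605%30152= 27453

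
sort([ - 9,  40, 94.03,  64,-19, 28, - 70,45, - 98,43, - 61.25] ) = [-98,-70,-61.25, - 19,-9, 28,40,43,45,64, 94.03] 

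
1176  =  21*56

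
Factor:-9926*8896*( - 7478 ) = 2^8*7^1*139^1 * 709^1 * 3739^1 = 660320082688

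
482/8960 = 241/4480 = 0.05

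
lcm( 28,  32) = 224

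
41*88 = 3608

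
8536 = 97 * 88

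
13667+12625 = 26292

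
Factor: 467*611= 285337 = 13^1*47^1*467^1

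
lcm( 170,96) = 8160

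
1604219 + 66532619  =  68136838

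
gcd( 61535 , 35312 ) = 1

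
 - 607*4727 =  - 2869289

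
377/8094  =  377/8094 = 0.05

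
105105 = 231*455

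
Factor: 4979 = 13^1*383^1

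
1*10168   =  10168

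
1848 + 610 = 2458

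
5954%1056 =674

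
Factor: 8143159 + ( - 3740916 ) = 4402243 = 19^1*223^1*1039^1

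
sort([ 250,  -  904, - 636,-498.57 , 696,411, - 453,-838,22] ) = [ - 904, - 838,-636, - 498.57, - 453,22, 250,411,696 ]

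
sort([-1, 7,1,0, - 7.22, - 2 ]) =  [-7.22, - 2,-1,0, 1,7]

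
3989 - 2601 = 1388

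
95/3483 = 95/3483 = 0.03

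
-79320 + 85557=6237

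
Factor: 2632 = 2^3*7^1*47^1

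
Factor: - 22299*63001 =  - 3^1*251^2*7433^1 = - 1404859299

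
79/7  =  79/7 =11.29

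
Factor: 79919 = 7^3*233^1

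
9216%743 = 300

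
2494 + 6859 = 9353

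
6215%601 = 205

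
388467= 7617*51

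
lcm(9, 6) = 18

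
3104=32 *97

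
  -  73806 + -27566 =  - 101372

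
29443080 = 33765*872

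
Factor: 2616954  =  2^1*3^1 * 79^1 * 5521^1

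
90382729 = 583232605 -492849876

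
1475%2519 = 1475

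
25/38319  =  25/38319 = 0.00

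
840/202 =420/101 = 4.16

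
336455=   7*48065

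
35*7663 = 268205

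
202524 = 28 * 7233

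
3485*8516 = 29678260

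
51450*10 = 514500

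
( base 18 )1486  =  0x1c6e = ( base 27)9qf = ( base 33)6MI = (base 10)7278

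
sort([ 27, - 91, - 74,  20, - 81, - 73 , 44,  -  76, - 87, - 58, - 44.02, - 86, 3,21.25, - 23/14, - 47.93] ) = [ - 91, - 87, - 86,-81,- 76, - 74, - 73,-58,-47.93, - 44.02, -23/14,3, 20, 21.25,27 , 44]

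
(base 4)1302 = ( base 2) 1110010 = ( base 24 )4I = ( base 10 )114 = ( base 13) 8a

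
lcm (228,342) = 684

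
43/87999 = 43/87999 = 0.00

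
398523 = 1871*213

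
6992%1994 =1010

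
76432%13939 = 6737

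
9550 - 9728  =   - 178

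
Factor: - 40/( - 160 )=2^ ( - 2)=   1/4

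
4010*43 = 172430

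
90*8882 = 799380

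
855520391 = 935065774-79545383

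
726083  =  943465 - 217382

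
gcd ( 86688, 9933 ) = 903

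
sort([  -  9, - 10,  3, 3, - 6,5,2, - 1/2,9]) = [ - 10,  -  9,- 6, - 1/2, 2, 3 , 3, 5,9]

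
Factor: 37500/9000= 2^( - 1 )*3^(  -  1) *5^2  =  25/6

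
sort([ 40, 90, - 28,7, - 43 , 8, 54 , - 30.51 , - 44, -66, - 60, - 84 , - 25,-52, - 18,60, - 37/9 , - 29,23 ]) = [ - 84, - 66,-60, - 52, - 44, - 43 , - 30.51 , - 29, - 28, -25 , - 18, - 37/9, 7, 8, 23, 40, 54, 60, 90 ]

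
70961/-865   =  -83 + 834/865 =- 82.04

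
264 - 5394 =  - 5130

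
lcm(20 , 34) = 340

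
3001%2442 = 559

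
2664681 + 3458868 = 6123549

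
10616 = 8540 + 2076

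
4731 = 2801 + 1930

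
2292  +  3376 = 5668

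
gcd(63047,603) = 67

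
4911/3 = 1637=1637.00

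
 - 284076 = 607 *( - 468 ) 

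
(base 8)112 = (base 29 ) 2G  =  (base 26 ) 2m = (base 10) 74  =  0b1001010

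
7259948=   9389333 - 2129385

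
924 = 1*924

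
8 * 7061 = 56488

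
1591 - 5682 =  - 4091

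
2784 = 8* 348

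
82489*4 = 329956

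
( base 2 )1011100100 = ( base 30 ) ok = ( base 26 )12C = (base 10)740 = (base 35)L5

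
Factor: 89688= 2^3*3^1*37^1*101^1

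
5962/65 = 5962/65 = 91.72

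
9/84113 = 9/84113 = 0.00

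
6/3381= 2/1127 = 0.00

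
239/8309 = 239/8309 = 0.03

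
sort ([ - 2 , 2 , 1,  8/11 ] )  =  [-2,8/11,  1,  2 ] 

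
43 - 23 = 20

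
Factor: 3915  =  3^3 *5^1*29^1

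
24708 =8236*3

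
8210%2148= 1766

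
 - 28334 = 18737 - 47071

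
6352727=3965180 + 2387547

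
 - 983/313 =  - 4 + 269/313 = - 3.14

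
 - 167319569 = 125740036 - 293059605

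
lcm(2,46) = 46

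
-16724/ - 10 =8362/5 = 1672.40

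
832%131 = 46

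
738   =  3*246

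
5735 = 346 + 5389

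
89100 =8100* 11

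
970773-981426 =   -  10653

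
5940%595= 585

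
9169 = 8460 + 709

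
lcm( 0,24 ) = 0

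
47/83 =47/83 = 0.57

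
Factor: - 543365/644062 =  - 2^(-1)* 5^1*17^( - 1)*19^( - 1)*109^1 = -  545/646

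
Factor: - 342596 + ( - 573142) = - 2^1*3^1*152623^1 = -  915738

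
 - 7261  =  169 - 7430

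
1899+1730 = 3629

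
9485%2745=1250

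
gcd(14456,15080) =104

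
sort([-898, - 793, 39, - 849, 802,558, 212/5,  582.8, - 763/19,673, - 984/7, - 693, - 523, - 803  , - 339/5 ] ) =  [ - 898, - 849, - 803,- 793 ,  -  693 , - 523, - 984/7, - 339/5, - 763/19, 39 , 212/5, 558,  582.8,673, 802 ] 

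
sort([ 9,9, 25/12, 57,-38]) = [ - 38, 25/12, 9,9,57]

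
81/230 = 81/230 = 0.35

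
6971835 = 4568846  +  2402989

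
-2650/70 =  - 38+1/7 =- 37.86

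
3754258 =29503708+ - 25749450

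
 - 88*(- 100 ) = 8800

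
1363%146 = 49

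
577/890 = 577/890=0.65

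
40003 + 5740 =45743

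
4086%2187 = 1899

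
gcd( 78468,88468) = 4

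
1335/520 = 2+59/104 = 2.57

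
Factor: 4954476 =2^2*3^1 * 23^1*29^1 * 619^1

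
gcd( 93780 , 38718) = 18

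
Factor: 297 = 3^3*11^1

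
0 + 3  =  3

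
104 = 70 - - 34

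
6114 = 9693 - 3579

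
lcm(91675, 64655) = 6142225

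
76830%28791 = 19248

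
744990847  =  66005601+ 678985246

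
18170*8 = 145360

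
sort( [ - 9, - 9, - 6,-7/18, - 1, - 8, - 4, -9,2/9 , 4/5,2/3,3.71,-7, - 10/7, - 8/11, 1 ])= [ - 9, - 9, - 9, - 8,-7, - 6, - 4, - 10/7  , - 1, - 8/11, - 7/18, 2/9,2/3,4/5, 1, 3.71]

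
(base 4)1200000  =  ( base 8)14000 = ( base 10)6144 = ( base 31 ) 6c6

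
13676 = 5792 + 7884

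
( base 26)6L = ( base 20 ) 8h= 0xb1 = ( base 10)177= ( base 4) 2301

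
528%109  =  92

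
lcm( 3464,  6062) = 24248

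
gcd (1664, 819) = 13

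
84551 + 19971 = 104522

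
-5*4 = -20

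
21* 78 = 1638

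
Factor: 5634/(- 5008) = - 2^( - 3)*3^2= - 9/8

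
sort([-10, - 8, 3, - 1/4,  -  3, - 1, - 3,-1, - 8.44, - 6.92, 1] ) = [ - 10,- 8.44, - 8, - 6.92, - 3, - 3, - 1, - 1, - 1/4,1, 3 ] 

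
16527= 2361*7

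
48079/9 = 48079/9 = 5342.11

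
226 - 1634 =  - 1408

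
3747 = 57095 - 53348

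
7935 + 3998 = 11933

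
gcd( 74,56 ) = 2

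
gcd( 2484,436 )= 4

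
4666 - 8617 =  - 3951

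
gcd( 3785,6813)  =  757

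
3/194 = 3/194 = 0.02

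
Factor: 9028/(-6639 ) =-2^2*3^(  -  1)*37^1*61^1*2213^ (-1 )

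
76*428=32528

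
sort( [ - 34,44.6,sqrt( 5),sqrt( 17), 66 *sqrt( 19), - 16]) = [ - 34, - 16,  sqrt( 5), sqrt(17),44.6,66*sqrt ( 19)]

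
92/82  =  46/41= 1.12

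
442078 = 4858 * 91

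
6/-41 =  - 6/41=- 0.15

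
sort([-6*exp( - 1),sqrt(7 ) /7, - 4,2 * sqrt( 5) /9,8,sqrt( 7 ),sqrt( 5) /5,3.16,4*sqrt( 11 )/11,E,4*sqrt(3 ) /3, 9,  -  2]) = [ - 4,-6*exp( - 1 ),-2, sqrt( 7)/7,sqrt( 5 ) /5,2*sqrt( 5 )/9,4 * sqrt (11 )/11, 4*sqrt( 3)/3,sqrt( 7),E,3.16,8,9]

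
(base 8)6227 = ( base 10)3223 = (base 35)2M3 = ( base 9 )4371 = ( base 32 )34n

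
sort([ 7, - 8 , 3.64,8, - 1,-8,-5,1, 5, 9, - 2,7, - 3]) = [ - 8, - 8, - 5,-3 ,-2, - 1,  1,3.64,5,7,7  ,  8,9]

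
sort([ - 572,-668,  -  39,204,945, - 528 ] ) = [ - 668, - 572,  -  528, - 39, 204  ,  945 ] 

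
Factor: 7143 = 3^1*2381^1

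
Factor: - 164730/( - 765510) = 17^1*79^(-1) = 17/79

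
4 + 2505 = 2509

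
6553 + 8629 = 15182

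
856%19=1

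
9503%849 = 164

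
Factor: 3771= 3^2*419^1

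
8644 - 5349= 3295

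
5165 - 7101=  - 1936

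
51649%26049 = 25600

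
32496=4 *8124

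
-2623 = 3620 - 6243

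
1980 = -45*( - 44)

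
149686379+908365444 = 1058051823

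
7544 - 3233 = 4311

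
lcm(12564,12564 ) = 12564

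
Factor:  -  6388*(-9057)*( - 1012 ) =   -  58550389392 = - 2^4*3^1*11^1*23^1*1597^1*3019^1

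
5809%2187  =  1435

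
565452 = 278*2034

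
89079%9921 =9711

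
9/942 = 3/314 = 0.01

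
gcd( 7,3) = 1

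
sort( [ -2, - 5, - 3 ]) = [ - 5, - 3, - 2] 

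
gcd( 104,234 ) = 26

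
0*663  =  0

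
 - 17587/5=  - 17587/5 = -3517.40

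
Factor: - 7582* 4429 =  - 2^1*17^1 * 43^1*103^1*223^1 = -  33580678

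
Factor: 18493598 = 2^1 * 2137^1*4327^1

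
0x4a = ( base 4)1022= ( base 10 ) 74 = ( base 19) 3h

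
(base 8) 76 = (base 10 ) 62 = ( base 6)142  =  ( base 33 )1t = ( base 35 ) 1R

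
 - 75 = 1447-1522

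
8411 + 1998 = 10409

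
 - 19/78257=-19/78257= -  0.00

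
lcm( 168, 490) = 5880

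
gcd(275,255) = 5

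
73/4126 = 73/4126 = 0.02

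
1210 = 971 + 239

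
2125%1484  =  641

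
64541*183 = 11811003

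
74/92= 37/46 = 0.80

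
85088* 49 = 4169312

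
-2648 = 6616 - 9264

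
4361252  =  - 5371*( - 812 ) 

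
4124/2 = 2062 = 2062.00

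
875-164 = 711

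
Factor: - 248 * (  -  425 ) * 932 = 98232800  =  2^5*5^2*17^1 * 31^1*233^1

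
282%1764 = 282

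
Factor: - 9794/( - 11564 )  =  83/98 = 2^( - 1)*7^( - 2 )*83^1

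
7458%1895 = 1773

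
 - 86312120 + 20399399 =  - 65912721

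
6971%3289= 393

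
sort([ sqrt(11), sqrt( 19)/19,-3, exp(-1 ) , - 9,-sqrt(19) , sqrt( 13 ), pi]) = [ - 9 , - sqrt(19 ), - 3, sqrt(19)/19, exp(-1),pi, sqrt(11 ), sqrt(13) ] 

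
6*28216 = 169296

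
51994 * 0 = 0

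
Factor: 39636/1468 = 3^3 = 27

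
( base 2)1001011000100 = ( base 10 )4804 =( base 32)4M4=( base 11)3678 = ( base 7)20002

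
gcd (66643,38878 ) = 1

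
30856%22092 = 8764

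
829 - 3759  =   - 2930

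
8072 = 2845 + 5227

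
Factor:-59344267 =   -  101^1*367^1*1601^1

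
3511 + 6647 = 10158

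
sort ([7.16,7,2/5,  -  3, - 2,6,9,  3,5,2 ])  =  [ - 3, - 2 , 2/5,2,3,5, 6, 7,7.16,9]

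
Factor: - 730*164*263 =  - 31486360 = - 2^3*5^1*41^1*73^1*263^1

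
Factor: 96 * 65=6240 =2^5* 3^1*5^1*13^1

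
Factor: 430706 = 2^1*215353^1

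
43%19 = 5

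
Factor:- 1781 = -13^1*137^1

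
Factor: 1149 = 3^1*383^1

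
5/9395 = 1/1879 = 0.00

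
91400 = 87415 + 3985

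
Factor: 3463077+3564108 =7027185 = 3^1*5^1*11^1*42589^1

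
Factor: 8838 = 2^1*3^2 * 491^1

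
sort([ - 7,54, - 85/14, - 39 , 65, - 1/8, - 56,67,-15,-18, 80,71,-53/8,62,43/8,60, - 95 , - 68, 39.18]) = [-95, - 68,  -  56,-39 ,-18, - 15,  -  7,-53/8 , - 85/14, - 1/8, 43/8,39.18,54,60,62,65, 67,71,80]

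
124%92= 32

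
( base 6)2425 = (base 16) 251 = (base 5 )4333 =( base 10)593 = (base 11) 49A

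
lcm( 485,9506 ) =47530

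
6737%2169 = 230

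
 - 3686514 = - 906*4069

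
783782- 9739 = 774043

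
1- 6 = -5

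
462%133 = 63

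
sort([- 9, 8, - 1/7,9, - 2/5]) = [- 9,-2/5, - 1/7, 8, 9 ] 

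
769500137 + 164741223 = 934241360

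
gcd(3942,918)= 54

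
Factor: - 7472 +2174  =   - 5298 = - 2^1 * 3^1*883^1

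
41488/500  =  10372/125  =  82.98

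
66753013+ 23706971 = 90459984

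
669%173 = 150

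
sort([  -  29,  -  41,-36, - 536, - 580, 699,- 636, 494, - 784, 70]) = [  -  784 ,  -  636, -580, -536, - 41,  -  36, - 29,70 , 494, 699] 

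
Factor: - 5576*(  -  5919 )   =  2^3* 3^1*17^1*41^1*1973^1 = 33004344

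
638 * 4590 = 2928420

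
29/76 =29/76 = 0.38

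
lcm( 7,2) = 14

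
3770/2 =1885 = 1885.00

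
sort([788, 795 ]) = [788,795] 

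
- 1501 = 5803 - 7304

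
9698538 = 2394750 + 7303788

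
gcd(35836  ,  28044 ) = 4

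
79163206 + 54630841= 133794047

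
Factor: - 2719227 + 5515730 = 2796503  =  2796503^1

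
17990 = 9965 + 8025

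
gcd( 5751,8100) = 81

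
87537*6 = 525222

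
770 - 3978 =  - 3208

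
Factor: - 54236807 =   -  54236807^1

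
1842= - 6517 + 8359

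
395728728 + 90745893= 486474621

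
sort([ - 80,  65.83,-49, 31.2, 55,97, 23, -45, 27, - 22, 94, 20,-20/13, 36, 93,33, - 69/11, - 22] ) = [ - 80, - 49, - 45 , - 22 , - 22,  -  69/11,  -  20/13,20,23, 27, 31.2,33 , 36, 55, 65.83, 93, 94,97 ]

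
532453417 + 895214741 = 1427668158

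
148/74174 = 74/37087  =  0.00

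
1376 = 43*32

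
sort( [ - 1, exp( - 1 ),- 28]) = [ - 28 ,-1, exp( - 1) ]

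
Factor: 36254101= 13^1*233^1*11969^1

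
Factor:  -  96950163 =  -3^1*593^1*54497^1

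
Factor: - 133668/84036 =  - 237/149= - 3^1*79^1*149^ ( - 1 ) 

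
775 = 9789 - 9014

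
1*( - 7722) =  -7722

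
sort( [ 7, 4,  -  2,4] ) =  [ - 2,4 , 4,  7]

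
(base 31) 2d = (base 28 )2j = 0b1001011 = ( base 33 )29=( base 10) 75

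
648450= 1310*495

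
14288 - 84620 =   -  70332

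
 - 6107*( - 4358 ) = 26614306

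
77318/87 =888 + 62/87 = 888.71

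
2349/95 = 2349/95 = 24.73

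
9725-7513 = 2212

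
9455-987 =8468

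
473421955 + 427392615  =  900814570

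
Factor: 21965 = 5^1*23^1*191^1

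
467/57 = 8 + 11/57 = 8.19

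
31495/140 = 6299/28  =  224.96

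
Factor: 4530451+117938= 3^1*1549463^1  =  4648389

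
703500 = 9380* 75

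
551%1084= 551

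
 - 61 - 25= - 86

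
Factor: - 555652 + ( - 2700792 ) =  - 3256444 = - 2^2*37^1*22003^1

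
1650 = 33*50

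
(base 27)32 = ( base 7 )146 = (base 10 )83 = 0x53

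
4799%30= 29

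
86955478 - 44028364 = 42927114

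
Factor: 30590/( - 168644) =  - 115/634 = - 2^( - 1) * 5^1*23^1*317^( - 1)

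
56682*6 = 340092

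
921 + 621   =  1542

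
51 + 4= 55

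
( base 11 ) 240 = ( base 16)11E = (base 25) BB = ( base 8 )436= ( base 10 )286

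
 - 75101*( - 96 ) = 7209696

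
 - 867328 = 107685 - 975013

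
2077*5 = 10385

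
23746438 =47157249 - 23410811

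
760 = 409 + 351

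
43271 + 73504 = 116775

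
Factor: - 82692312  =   - 2^3*3^1*3445513^1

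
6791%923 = 330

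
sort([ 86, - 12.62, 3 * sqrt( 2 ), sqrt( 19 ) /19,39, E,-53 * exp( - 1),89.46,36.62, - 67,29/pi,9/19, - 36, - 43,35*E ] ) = [  -  67,- 43, - 36,-53 * exp( - 1),- 12.62, sqrt( 19 ) /19,9/19 , E , 3*sqrt(2 ),29/pi,36.62, 39, 86,  89.46,35*E]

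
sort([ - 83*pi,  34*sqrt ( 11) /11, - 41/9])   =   [ - 83*pi,-41/9, 34*sqrt( 11)/11]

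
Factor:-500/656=-125/164 = - 2^(-2)*5^3*41^( - 1)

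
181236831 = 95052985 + 86183846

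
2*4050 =8100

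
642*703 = 451326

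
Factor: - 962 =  - 2^1*13^1*37^1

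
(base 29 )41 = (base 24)4L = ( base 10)117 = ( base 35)3c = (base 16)75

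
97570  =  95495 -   -  2075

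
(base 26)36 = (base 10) 84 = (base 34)2G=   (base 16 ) 54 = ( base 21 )40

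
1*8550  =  8550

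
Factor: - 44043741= - 3^2*7^1*163^1*4289^1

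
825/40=165/8 = 20.62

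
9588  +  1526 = 11114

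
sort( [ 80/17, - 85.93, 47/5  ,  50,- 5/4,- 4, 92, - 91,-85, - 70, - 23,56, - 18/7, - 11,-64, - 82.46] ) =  [-91, - 85.93, - 85, - 82.46, - 70, - 64, - 23, - 11 , - 4, - 18/7, - 5/4,80/17, 47/5, 50,56, 92] 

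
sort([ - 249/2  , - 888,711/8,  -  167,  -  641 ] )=[-888,-641,-167, -249/2,711/8] 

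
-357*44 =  - 15708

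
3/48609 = 1/16203 = 0.00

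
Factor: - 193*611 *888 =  - 2^3 * 3^1 *13^1*37^1* 47^1*193^1 = - 104715624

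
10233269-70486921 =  - 60253652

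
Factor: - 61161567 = -3^1 * 673^1 * 30293^1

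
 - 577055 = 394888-971943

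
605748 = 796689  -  190941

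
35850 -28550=7300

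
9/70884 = 1/7876 = 0.00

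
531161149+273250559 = 804411708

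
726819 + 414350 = 1141169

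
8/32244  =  2/8061 = 0.00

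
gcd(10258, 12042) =446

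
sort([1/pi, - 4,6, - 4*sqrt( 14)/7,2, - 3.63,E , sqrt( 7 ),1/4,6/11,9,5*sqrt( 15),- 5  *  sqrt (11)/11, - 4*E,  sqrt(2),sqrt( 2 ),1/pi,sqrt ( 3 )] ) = [ - 4*E, - 4, - 3.63, - 4*sqrt( 14 ) /7, - 5 * sqrt( 11)/11,1/4,1/pi,1/pi,6/11,sqrt( 2),sqrt ( 2 ),sqrt( 3), 2,sqrt( 7 ),E , 6,9, 5*sqrt (15 )]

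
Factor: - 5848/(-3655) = 2^3 * 5^(-1 )= 8/5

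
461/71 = 6 + 35/71 = 6.49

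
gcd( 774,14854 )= 2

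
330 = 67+263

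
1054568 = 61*17288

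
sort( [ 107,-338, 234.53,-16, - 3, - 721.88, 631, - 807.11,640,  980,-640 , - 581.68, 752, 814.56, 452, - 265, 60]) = [ - 807.11, - 721.88,-640,-581.68, - 338 ,-265,-16, - 3, 60, 107,234.53,  452, 631, 640, 752,814.56,980]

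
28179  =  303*93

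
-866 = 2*( - 433)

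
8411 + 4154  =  12565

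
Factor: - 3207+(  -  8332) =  - 11539 = - 11^1*1049^1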